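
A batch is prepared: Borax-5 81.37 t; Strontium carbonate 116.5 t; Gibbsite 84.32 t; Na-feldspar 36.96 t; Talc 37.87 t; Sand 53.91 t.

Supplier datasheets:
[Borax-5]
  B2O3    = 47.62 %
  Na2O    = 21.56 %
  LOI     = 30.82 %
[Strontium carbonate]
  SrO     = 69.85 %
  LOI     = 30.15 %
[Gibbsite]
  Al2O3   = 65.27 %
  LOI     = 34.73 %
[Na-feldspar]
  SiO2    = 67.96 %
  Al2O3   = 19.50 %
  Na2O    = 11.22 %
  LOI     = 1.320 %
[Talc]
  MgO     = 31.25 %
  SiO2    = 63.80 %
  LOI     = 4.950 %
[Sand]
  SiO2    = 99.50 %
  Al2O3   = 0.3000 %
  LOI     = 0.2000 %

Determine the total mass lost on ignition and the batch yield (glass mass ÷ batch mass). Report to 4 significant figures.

In-progress results are displayed (rounded to four significant figures) when written out. All internal work runs at exact precision in all steps. Exactly one rounding is applied to every reported value — derived quantities, which include LOI, net glass mass, totals, yield, the six compositions, are re-derived at full precision, as written in either problem or answer, from the weighed amounts per 319.0 t of glass.
Per-material ignition loss:
  Borax-5: 81.37 × 0.3082 = 25.08 t
  Strontium carbonate: 116.5 × 0.3015 = 35.12 t
  Gibbsite: 84.32 × 0.3473 = 29.28 t
  Na-feldspar: 36.96 × 0.01320 = 0.4879 t
  Talc: 37.87 × 0.04950 = 1.875 t
  Sand: 53.91 × 0.002000 = 0.1078 t
Total LOI = 91.96 t
Glass = batch − LOI = 410.9 − 91.96 = 319.0 t

LOI loss = 91.96 t; glass = 319.0 t; yield = 77.62%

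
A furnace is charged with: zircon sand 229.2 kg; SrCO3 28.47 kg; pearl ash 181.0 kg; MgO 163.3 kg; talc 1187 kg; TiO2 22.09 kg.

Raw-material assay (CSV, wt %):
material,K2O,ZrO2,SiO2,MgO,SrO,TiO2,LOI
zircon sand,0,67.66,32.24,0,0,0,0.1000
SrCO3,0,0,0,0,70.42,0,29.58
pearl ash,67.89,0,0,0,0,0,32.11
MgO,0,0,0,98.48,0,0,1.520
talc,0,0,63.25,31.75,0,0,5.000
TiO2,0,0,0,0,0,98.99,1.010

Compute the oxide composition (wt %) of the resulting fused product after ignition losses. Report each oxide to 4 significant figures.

In-progress results are shown rounded off to 4 significant digits on the page — the working math maintains full precision throughout — every reported result is rounded just once; the derived quantities, including the six compositions, net glass mass, ignition loss, yield, the totals, are computed from the weighed amounts at 1682 kg of glass in full precision exactly as printed in the problem or answer text.
Per-oxide mass from batch:
  K2O: 181.0·0.6789 = 122.9 kg
  ZrO2: 229.2·0.6766 = 155.1 kg
  SiO2: 229.2·0.3224 + 1187·0.6325 = 824.7 kg
  MgO: 163.3·0.9848 + 1187·0.3175 = 537.7 kg
  SrO: 28.47·0.7042 = 20.05 kg
  TiO2: 22.09·0.9899 = 21.87 kg
LOI: 229.2·0.001000 + 28.47·0.2958 + 181.0·0.3211 + 163.3·0.01520 + 1187·0.05000 + 22.09·0.01010 = 128.8 kg
Glass mass = batch − LOI = 1811 − 128.8 = 1682 kg (the oxide masses sum to this)
wt % = 100 × oxide mass / glass mass

Glass mass = 1682 kg (batch 1811 − LOI 128.8).
Composition: K2O 7.305%, ZrO2 9.218%, SiO2 49.02%, MgO 31.96%, SrO 1.192%, TiO2 1.300%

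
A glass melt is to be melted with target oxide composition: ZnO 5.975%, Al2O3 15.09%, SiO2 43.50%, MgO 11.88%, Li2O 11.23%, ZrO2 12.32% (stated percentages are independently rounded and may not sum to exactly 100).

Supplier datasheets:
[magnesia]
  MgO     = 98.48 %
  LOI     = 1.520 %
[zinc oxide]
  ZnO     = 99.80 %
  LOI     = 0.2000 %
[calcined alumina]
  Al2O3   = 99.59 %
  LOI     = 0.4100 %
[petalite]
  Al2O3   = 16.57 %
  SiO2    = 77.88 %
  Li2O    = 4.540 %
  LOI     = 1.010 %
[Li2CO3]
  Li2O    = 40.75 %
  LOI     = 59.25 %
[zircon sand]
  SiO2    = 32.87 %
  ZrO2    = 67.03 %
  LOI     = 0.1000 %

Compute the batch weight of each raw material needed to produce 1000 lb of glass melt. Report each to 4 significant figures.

Each numeric step keeps full float precision in all steps. Mid-chain values are printed rounded off to 4 significant digits in the printout; each reported figure takes just one rounding; all derived quantities, which include LOI, six oxide percentages, the totals, yield, net glass mass, are computed at full float precision, as given in the problem or answer text, from the weighed amounts on 1000 lb of glass.
Target masses of each oxide per 1000 lb glass melt:
  ZnO: 5.975% × 1000 = 59.75 lb
  Al2O3: 15.09% × 1000 = 150.9 lb
  SiO2: 43.50% × 1000 = 435.0 lb
  MgO: 11.88% × 1000 = 118.8 lb
  Li2O: 11.23% × 1000 = 112.3 lb
  ZrO2: 12.32% × 1000 = 123.2 lb
Verifying the oxide balance on the weights just shown, for the quoted basis mass (summed amounts equal target values once rounding is allowed for):
  ZnO: 59.87·0.9980 = 59.75 lb (target 59.75 lb)
  Al2O3: 71.50·0.9959 + 481.0·0.1657 = 150.9 lb (target 150.9 lb)
  SiO2: 481.0·0.7788 + 183.8·0.3287 = 435.0 lb (target 435.0 lb)
  MgO: 120.6·0.9848 = 118.8 lb (target 118.8 lb)
  Li2O: 481.0·0.04540 + 222.0·0.4075 = 112.3 lb (target 112.3 lb)
  ZrO2: 183.8·0.6703 = 123.2 lb (target 123.2 lb)
Glass-mass bookkeeping: total batch − LOI = 999.9 lb (the targets, summed, come to 1000 lb; against the stated basis, 1000 lb — any gap is answer rounding).
Adding the batch up: Σ batch = 1139 lb; loss to ignition Σ batch·LOI = 138.8 lb; yield, glass over the total, = 87.81%.

Batch per 1000 lb glass melt:
  magnesia: 120.6 lb
  zinc oxide: 59.87 lb
  calcined alumina: 71.50 lb
  petalite: 481.0 lb
  Li2CO3: 222.0 lb
  zircon sand: 183.8 lb
Total batch = 1139 lb; LOI loss = 138.8 lb; yield = 87.81%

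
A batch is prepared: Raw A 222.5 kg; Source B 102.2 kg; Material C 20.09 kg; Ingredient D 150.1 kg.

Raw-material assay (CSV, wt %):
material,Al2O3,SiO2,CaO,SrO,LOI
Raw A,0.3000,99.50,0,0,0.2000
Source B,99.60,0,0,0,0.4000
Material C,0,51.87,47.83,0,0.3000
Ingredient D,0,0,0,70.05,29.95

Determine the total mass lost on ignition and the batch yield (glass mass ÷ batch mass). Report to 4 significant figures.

LOI loss = 45.87 kg; glass = 449.0 kg; yield = 90.73%

Working values appear rounded to 4 significant digits at each printed step — full precision is held from start to finish; each reported number sees exactly one rounding — the derived quantities are re-derived in exact precision (the totals, glass mass, the four compositions, the yield, ignition loss) using the weight values at 449.0 kg of glass as they appear in the question or the answer.
Ignition loss by material:
  Raw A: 222.5 × 0.002000 = 0.4450 kg
  Source B: 102.2 × 0.004000 = 0.4088 kg
  Material C: 20.09 × 0.003000 = 0.06027 kg
  Ingredient D: 150.1 × 0.2995 = 44.95 kg
Total LOI = 45.87 kg
Glass = batch − LOI = 494.9 − 45.87 = 449.0 kg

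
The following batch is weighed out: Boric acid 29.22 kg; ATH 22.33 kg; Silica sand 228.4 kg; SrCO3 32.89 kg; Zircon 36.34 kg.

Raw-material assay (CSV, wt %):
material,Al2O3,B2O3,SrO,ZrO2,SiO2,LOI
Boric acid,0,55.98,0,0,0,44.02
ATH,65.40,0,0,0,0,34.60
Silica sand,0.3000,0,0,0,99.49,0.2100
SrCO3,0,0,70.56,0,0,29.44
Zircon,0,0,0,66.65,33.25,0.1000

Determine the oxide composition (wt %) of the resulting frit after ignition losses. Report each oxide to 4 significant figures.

Mid-chain values are shown rounded to four significant figures between the steps. The working math carries exact precision through the solve — every reported number sees exactly one rounding; the derived quantities, including ignition loss, yield, the totals, the five compositions, net glass mass, are recomputed from the batch weights per 318.4 kg of glass at exact precision exactly as printed in the problem or answer text.
Oxide-by-oxide delivered mass:
  Al2O3: 22.33·0.6540 + 228.4·0.003000 = 15.29 kg
  B2O3: 29.22·0.5598 = 16.36 kg
  SrO: 32.89·0.7056 = 23.21 kg
  ZrO2: 36.34·0.6665 = 24.22 kg
  SiO2: 228.4·0.9949 + 36.34·0.3325 = 239.3 kg
LOI: 29.22·0.4402 + 22.33·0.3460 + 228.4·0.002100 + 32.89·0.2944 + 36.34·0.001000 = 30.79 kg
Resulting glass, batch − LOI: 349.2 − 30.79 = 318.4 kg (consistent with Σ oxide mass)
percent by weight: oxide/glass ×100

Glass mass = 318.4 kg (batch 349.2 − LOI 30.79).
Composition: Al2O3 4.802%, B2O3 5.137%, SrO 7.289%, ZrO2 7.607%, SiO2 75.16%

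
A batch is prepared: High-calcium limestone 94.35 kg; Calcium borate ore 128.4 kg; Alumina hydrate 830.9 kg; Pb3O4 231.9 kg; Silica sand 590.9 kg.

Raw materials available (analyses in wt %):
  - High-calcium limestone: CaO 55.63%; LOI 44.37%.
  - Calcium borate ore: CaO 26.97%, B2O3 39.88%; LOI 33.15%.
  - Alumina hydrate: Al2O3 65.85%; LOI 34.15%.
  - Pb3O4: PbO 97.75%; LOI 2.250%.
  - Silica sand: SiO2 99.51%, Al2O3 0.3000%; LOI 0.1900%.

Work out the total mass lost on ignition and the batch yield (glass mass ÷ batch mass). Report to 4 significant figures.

All arithmetic keeps full float precision at every stage. Values along the way are printed with 4-significant-digit rounding at each printed step. Each reported result is rounded once only — all derived quantities are rebuilt from the batch weights on 1502 kg of glass at full precision (five oxide percentages, net glass mass, the totals, ignition loss, the yield), as given in the problem or the answer.
Material-by-material LOI:
  High-calcium limestone: 94.35 × 0.4437 = 41.86 kg
  Calcium borate ore: 128.4 × 0.3315 = 42.56 kg
  Alumina hydrate: 830.9 × 0.3415 = 283.8 kg
  Pb3O4: 231.9 × 0.02250 = 5.218 kg
  Silica sand: 590.9 × 0.001900 = 1.123 kg
Total LOI = 374.5 kg
Glass = batch − LOI = 1876 − 374.5 = 1502 kg

LOI loss = 374.5 kg; glass = 1502 kg; yield = 80.04%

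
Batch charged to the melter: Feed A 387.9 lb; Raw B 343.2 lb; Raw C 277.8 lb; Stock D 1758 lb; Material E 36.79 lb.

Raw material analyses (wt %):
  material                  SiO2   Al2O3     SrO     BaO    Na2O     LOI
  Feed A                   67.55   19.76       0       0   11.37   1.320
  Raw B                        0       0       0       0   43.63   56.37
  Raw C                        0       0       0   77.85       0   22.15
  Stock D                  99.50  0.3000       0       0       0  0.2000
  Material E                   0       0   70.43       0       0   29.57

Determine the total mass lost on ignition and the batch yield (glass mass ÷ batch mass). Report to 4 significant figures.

LOI loss = 274.5 lb; glass = 2529 lb; yield = 90.21%

In-progress results are shown, rounded to 4 significant digits, in the working. The working math runs at full precision all the way through; exactly one rounding goes into each reported figure. Derived quantities are carried from the weighed amounts at 2529 lb of glass at exact precision (ignition loss, the five compositions, glass mass, the totals, the yield), as quoted within question or answer.
Ignition loss by material:
  Feed A: 387.9 × 0.01320 = 5.120 lb
  Raw B: 343.2 × 0.5637 = 193.5 lb
  Raw C: 277.8 × 0.2215 = 61.53 lb
  Stock D: 1758 × 0.002000 = 3.516 lb
  Material E: 36.79 × 0.2957 = 10.88 lb
Total LOI = 274.5 lb
Glass = batch − LOI = 2804 − 274.5 = 2529 lb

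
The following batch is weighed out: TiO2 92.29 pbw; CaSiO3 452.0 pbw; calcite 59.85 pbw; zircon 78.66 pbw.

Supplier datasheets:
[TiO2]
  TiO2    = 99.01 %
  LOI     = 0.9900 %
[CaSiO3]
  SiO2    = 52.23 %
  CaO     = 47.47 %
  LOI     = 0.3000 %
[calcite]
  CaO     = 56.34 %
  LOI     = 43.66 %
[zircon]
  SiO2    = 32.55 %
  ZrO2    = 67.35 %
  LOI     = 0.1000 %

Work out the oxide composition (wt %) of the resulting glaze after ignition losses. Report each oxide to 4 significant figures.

Glass mass = 654.3 pbw (batch 682.8 − LOI 28.48).
Composition: TiO2 13.97%, SiO2 39.99%, ZrO2 8.097%, CaO 37.95%

Full float precision is kept from start to finish; the intermediate values are displayed rounded to 4 significant figures when written out. Each reported value undergoes a single rounding. The derived quantities are re-derived using the weight values on 654.3 pbw of glass in full float precision (four oxide percentages, glass mass, ignition loss, yield, the totals) as they appear in question or answer.
Oxide masses out of the charge:
  TiO2: 92.29·0.9901 = 91.38 pbw
  SiO2: 452.0·0.5223 + 78.66·0.3255 = 261.7 pbw
  ZrO2: 78.66·0.6735 = 52.98 pbw
  CaO: 452.0·0.4747 + 59.85·0.5634 = 248.3 pbw
LOI: 92.29·0.009900 + 452.0·0.003000 + 59.85·0.4366 + 78.66·0.001000 = 28.48 pbw
Glass mass = batch − LOI = 682.8 − 28.48 = 654.3 pbw (= the summed oxide contributions)
wt % = 100 × oxide mass / glass mass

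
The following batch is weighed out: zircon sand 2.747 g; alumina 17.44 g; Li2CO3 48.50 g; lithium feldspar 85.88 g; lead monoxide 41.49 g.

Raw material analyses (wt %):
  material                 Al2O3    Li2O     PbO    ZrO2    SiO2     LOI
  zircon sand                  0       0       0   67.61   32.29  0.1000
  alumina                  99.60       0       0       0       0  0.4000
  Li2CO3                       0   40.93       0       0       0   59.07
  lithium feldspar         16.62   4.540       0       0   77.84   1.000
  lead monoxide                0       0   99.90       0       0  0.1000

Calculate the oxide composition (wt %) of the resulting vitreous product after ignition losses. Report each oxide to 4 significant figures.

Glass mass = 166.4 g (batch 196.1 − LOI 29.62).
Composition: Al2O3 19.01%, Li2O 14.27%, PbO 24.90%, ZrO2 1.116%, SiO2 40.70%

All internal work keeps full precision through every step — values along the way are printed rounded to 4 significant figures as written. A single rounding produces every reported figure; derived quantities are computed in full float precision (net glass mass, ignition loss, the yield, five oxide percentages, totals) from the weighed amounts at 166.4 g of glass, as given in either problem or answer.
What the batch supplies per oxide:
  Al2O3: 17.44·0.9960 + 85.88·0.1662 = 31.64 g
  Li2O: 48.50·0.4093 + 85.88·0.04540 = 23.75 g
  PbO: 41.49·0.9990 = 41.45 g
  ZrO2: 2.747·0.6761 = 1.857 g
  SiO2: 2.747·0.3229 + 85.88·0.7784 = 67.74 g
LOI: 2.747·0.001000 + 17.44·0.004000 + 48.50·0.5907 + 85.88·0.01000 + 41.49·0.001000 = 29.62 g
batch − LOI leaves glass = 196.1 − 29.62 = 166.4 g (the oxide masses sum to this)
each wt % is 100 × oxide ÷ glass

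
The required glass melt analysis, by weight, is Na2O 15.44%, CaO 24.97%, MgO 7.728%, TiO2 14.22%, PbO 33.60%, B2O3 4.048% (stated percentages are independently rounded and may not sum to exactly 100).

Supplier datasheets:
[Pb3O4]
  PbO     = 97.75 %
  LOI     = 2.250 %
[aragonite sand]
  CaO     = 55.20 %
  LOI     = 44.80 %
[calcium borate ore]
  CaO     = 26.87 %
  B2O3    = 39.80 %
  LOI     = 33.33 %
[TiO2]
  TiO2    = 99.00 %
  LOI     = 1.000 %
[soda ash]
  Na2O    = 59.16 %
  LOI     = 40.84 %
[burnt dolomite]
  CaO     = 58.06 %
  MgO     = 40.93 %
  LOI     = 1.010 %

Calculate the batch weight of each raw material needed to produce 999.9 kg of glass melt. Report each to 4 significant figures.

Batch per 999.9 kg glass melt:
  Pb3O4: 343.7 kg
  aragonite sand: 204.2 kg
  calcium borate ore: 101.7 kg
  TiO2: 143.6 kg
  soda ash: 261.0 kg
  burnt dolomite: 188.8 kg
Total batch = 1243 kg; LOI loss = 243.0 kg; yield = 80.45%

All internal work runs at full precision in every operation; working values are shown with 4-significant-digit rounding at each printed step. A single rounding yields every reported result — the derived quantities (the totals, six oxide percentages, ignition loss, net glass mass, the yield) are computed at full precision starting from the weights per 999.9 kg of glass, exactly as printed in the problem or answer text.
The oxide mass targets at 999.9 kg glass melt:
  Na2O: 15.44% × 999.9 = 154.4 kg
  CaO: 24.97% × 999.9 = 249.7 kg
  MgO: 7.728% × 999.9 = 77.27 kg
  TiO2: 14.22% × 999.9 = 142.2 kg
  PbO: 33.60% × 999.9 = 336.0 kg
  B2O3: 4.048% × 999.9 = 40.48 kg
Balance tally, oxide-wise, per the reported batch figures, per the basis as stated (summed amounts equal target values given rounding of the digits):
  Na2O: 261.0·0.5916 = 154.4 kg (target 154.4 kg)
  CaO: 204.2·0.5520 + 101.7·0.2687 + 188.8·0.5806 = 249.7 kg (target 249.7 kg)
  MgO: 188.8·0.4093 = 77.28 kg (target 77.27 kg)
  TiO2: 143.6·0.9900 = 142.2 kg (target 142.2 kg)
  PbO: 343.7·0.9775 = 336.0 kg (target 336.0 kg)
  B2O3: 101.7·0.3980 = 40.48 kg (target 40.48 kg)
Glass-mass closure: the batch minus its LOI: 1000 kg (the targets, summed, come to 1000 kg; versus the stated basis of 999.9 kg — gaps are rounding artifacts).
Batch grand total — Σ batch = 1243 kg; LOI removed, Σ of batch·LOI: 243.0 kg; glass ÷ batch gives a yield of 80.45%.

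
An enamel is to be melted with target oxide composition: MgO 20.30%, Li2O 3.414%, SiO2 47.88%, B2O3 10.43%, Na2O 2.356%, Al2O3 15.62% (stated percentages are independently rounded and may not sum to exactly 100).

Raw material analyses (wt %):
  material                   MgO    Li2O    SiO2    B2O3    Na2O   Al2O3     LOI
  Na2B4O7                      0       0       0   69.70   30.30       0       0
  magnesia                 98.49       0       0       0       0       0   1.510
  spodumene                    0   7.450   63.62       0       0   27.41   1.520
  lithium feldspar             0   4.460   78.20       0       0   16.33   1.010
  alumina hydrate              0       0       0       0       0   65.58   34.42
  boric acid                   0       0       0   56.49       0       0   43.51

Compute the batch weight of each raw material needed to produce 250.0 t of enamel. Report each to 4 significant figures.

Batch per 250.0 t enamel:
  Na2B4O7: 19.44 t
  magnesia: 51.53 t
  spodumene: 44.70 t
  lithium feldspar: 116.7 t
  alumina hydrate: 11.80 t
  boric acid: 22.17 t
Total batch = 266.3 t; LOI loss = 16.34 t; yield = 93.86%

Intermediates are shown (rounded to 4 significant digits) in the working. All internal work maintains full precision through the solve. Every reported figure is rounded a single time. The derived quantities, which include six oxide percentages, ignition loss, glass mass, yield, totals, are rebuilt at full float precision, precisely as stated by the problem or the answer, using the weight values on 250.0 t of glass.
Oxide mass targets, per 250.0 t enamel:
  MgO: 20.30% × 250.0 = 50.75 t
  Li2O: 3.414% × 250.0 = 8.535 t
  SiO2: 47.88% × 250.0 = 119.7 t
  B2O3: 10.43% × 250.0 = 26.08 t
  Na2O: 2.356% × 250.0 = 5.890 t
  Al2O3: 15.62% × 250.0 = 39.05 t
Mass-balance tally per oxide given the weights on record, per the basis as stated (every target is met by its sum inside rounding margins):
  MgO: 51.53·0.9849 = 50.75 t (target 50.75 t)
  Li2O: 44.70·0.07450 + 116.7·0.04460 = 8.535 t (target 8.535 t)
  SiO2: 44.70·0.6362 + 116.7·0.7820 = 119.7 t (target 119.7 t)
  B2O3: 19.44·0.6970 + 22.17·0.5649 = 26.07 t (target 26.08 t)
  Na2O: 19.44·0.3030 = 5.890 t (target 5.890 t)
  Al2O3: 44.70·0.2741 + 116.7·0.1633 + 11.80·0.6558 = 39.05 t (target 39.05 t)
Glass-mass closure: whole batch net of LOI = 250.0 t (oxide target masses add up to 250.0 t; the stated basis being 250.0 t — any gap is answer rounding).
Summing the batch: Σ batch = 266.3 t; LOI removed, Σ of batch·LOI: 16.34 t; glass ÷ batch gives a yield of 93.86%.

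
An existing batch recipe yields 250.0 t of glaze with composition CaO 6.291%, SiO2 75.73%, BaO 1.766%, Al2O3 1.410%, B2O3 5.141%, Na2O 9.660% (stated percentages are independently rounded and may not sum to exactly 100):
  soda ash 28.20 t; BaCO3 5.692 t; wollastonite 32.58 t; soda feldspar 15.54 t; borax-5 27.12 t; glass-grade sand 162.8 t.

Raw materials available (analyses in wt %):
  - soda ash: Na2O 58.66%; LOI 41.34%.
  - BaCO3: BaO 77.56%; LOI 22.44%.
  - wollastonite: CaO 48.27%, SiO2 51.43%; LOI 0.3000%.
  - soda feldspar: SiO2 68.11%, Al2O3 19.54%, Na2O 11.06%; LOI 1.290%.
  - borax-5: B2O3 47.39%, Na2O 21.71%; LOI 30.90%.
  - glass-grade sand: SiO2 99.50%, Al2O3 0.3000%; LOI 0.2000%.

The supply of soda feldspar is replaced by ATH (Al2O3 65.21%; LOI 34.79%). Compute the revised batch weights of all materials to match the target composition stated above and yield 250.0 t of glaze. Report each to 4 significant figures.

Revised batch per 250.0 t glaze:
  soda ash: 31.13 t
  BaCO3: 5.692 t
  wollastonite: 32.58 t
  ATH: 4.608 t
  borax-5: 27.12 t
  glass-grade sand: 173.4 t
Total batch = 274.5 t; LOI loss = 24.57 t

Every computation carries exact precision through the solve — values along the way appear with 4-significant-digit rounding at each printed step — exactly one rounding goes into every reported result; the derived quantities, including LOI, six oxide percentages, the totals, the yield, net glass mass, are re-derived from the batch weights for 250.0 t of glass in full float precision, as quoted within the problem or answer text.
Oxide-by-oxide targets in 250.0 t glaze:
  CaO: 6.291% × 250.0 = 15.73 t
  SiO2: 75.73% × 250.0 = 189.3 t
  BaO: 1.766% × 250.0 = 4.415 t
  Al2O3: 1.410% × 250.0 = 3.525 t
  B2O3: 5.141% × 250.0 = 12.85 t
  Na2O: 9.660% × 250.0 = 24.15 t
Per-oxide balance check given the weights on record, at the basis given (sum by sum, the targets are met given rounding of the digits):
  CaO: 32.58·0.4827 = 15.73 t (target 15.73 t)
  SiO2: 32.58·0.5143 + 173.4·0.9950 = 189.3 t (target 189.3 t)
  BaO: 5.692·0.7756 = 4.415 t (target 4.415 t)
  Al2O3: 4.608·0.6521 + 173.4·0.003000 = 3.525 t (target 3.525 t)
  B2O3: 27.12·0.4739 = 12.85 t (target 12.85 t)
  Na2O: 31.13·0.5866 + 27.12·0.2171 = 24.15 t (target 24.15 t)
Glass-mass closure: batch Σ − ignition loss = 250.0 t (summing oxide targets gives 250.0 t; the stated basis being 250.0 t — any gap is answer rounding).
Total batch = Σ batch = 274.5 t; LOI loss = Σ batch·LOI = 24.57 t; the yield ratio, glass ÷ batch: 91.05%.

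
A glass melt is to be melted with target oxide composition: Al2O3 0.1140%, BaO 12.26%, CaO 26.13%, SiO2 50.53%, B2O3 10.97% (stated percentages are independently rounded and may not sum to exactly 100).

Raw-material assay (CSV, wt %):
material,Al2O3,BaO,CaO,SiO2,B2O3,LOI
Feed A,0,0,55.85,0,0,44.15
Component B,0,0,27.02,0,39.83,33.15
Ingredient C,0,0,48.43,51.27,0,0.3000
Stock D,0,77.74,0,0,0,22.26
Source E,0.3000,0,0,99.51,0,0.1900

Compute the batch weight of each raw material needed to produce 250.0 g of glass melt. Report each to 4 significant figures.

Values along the way are displayed, rounded to four significant digits, between the steps; all arithmetic carries full float precision at each step — every reported figure is rounded once only; the derived quantities are carried at full float precision (totals, LOI, yield, net glass mass, five oxide percentages) using the weight values at 250.0 g of glass, as written in the problem or answer text.
Per-oxide target masses for 250.0 g glass melt:
  Al2O3: 0.1140% × 250.0 = 0.2850 g
  BaO: 12.26% × 250.0 = 30.65 g
  CaO: 26.13% × 250.0 = 65.32 g
  SiO2: 50.53% × 250.0 = 126.3 g
  B2O3: 10.97% × 250.0 = 27.42 g
Checking each oxide sum using the reported weights, for the quoted basis mass (every target is met by its sum exact up to rounding of places):
  Al2O3: 95.00·0.003000 = 0.2850 g (target 0.2850 g)
  BaO: 39.43·0.7774 = 30.65 g (target 30.65 g)
  CaO: 29.89·0.5585 + 68.86·0.2702 + 62.01·0.4843 = 65.33 g (target 65.32 g)
  SiO2: 62.01·0.5127 + 95.00·0.9951 = 126.3 g (target 126.3 g)
  B2O3: 68.86·0.3983 = 27.43 g (target 27.42 g)
Glass-mass sanity pass: Σ batch − LOI loss = 250.0 g (per-oxide target masses sum to 250.0 g; stated basis 250.0 g — gaps are rounding artifacts).
Total batch = Σ batch = 295.2 g; Σ batch·LOI gives LOI loss = 45.17 g; glass ÷ batch gives a yield of 84.70%.

Batch per 250.0 g glass melt:
  Feed A: 29.89 g
  Component B: 68.86 g
  Ingredient C: 62.01 g
  Stock D: 39.43 g
  Source E: 95.00 g
Total batch = 295.2 g; LOI loss = 45.17 g; yield = 84.70%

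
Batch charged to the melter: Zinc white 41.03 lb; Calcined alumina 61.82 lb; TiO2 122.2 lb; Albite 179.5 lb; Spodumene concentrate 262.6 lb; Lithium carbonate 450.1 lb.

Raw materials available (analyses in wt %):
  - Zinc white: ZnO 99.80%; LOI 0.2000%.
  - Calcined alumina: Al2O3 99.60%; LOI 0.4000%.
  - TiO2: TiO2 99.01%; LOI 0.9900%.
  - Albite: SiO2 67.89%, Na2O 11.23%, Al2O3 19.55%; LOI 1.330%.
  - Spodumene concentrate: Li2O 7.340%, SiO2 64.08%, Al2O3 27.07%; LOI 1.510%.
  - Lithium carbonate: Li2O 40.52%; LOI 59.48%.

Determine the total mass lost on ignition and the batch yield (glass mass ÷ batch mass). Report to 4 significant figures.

LOI loss = 275.6 lb; glass = 841.6 lb; yield = 75.33%

Working values are shown, with 4-significant-digit rounding, across the worked steps; all internal work runs at full float precision through every step; a single rounding produces each reported number. Derived quantities, which include glass mass, the totals, the yield, six oxide percentages, LOI, are carried at full precision, as given in question or answer, using the weight values on 841.6 lb of glass.
Ignition loss by material:
  Zinc white: 41.03 × 0.002000 = 0.08206 lb
  Calcined alumina: 61.82 × 0.004000 = 0.2473 lb
  TiO2: 122.2 × 0.009900 = 1.210 lb
  Albite: 179.5 × 0.01330 = 2.387 lb
  Spodumene concentrate: 262.6 × 0.01510 = 3.965 lb
  Lithium carbonate: 450.1 × 0.5948 = 267.7 lb
Total LOI = 275.6 lb
Glass = batch − LOI = 1117 − 275.6 = 841.6 lb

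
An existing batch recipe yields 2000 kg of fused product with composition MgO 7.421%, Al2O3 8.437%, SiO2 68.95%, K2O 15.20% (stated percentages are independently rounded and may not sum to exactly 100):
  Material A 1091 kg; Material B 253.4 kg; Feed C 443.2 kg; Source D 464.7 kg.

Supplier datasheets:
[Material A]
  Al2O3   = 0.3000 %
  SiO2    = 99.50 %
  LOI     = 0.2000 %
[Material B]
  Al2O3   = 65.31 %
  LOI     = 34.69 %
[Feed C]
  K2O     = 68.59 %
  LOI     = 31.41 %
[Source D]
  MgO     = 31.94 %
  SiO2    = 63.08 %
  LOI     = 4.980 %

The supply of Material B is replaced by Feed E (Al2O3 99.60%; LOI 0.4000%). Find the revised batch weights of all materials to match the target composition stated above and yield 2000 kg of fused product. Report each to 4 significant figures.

Working values are printed, with 4-significant-digit rounding, as written. The whole derivation maintains exact precision all the way through; each reported number carries a single rounding; derived quantities are re-derived using the weight values on 2000 kg of glass in exact precision (glass mass, ignition loss, totals, four oxide percentages, yield), as written in the question or the answer.
Oxide mass targets, per 2000 kg fused product:
  MgO: 7.421% × 2000 = 148.4 kg
  Al2O3: 8.437% × 2000 = 168.7 kg
  SiO2: 68.95% × 2000 = 1379 kg
  K2O: 15.20% × 2000 = 304.0 kg
Mass-balance tally per oxide using the reported weights, versus the basis set out (sum by sum, the targets are met exact up to rounding of places):
  MgO: 464.7·0.3194 = 148.4 kg (target 148.4 kg)
  Al2O3: 1091·0.003000 + 166.1·0.9960 = 168.7 kg (target 168.7 kg)
  SiO2: 1091·0.9950 + 464.7·0.6308 = 1379 kg (target 1379 kg)
  K2O: 443.2·0.6859 = 304.0 kg (target 304.0 kg)
Glass-mass closure: total charge less LOI = 2000 kg (oxide target masses add up to 2000 kg; the stated basis being 2000 kg — a pure rounding effect).
Summing the batch: Σ batch = 2165 kg; LOI removed, Σ of batch·LOI: 165.2 kg; yield = glass ÷ total batch = 92.37%.

Revised batch per 2000 kg fused product:
  Material A: 1091 kg
  Feed E: 166.1 kg
  Feed C: 443.2 kg
  Source D: 464.7 kg
Total batch = 2165 kg; LOI loss = 165.2 kg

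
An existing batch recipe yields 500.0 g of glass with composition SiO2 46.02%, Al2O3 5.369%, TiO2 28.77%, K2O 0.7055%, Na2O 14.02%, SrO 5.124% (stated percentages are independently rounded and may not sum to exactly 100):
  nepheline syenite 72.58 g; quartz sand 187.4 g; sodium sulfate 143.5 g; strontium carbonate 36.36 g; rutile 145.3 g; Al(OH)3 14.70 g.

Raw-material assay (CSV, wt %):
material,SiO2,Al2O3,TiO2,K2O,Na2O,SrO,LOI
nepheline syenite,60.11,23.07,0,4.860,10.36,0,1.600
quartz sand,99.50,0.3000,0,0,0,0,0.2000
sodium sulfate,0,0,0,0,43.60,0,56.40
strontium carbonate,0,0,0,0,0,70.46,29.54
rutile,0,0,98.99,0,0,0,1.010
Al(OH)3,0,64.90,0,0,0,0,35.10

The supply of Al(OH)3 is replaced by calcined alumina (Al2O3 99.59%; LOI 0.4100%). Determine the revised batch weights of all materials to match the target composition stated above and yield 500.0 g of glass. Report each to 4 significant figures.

All arithmetic maintains full float precision from first step to last. Mid-chain values are displayed (rounded to 4 significant figures) as written. Each reported value takes just one rounding — derived quantities are computed at full precision (net glass mass, yield, the totals, LOI, the six compositions) from the batch weights on 500.0 g of glass as given in the problem or answer text.
Target masses of each oxide per 500.0 g glass:
  SiO2: 46.02% × 500.0 = 230.1 g
  Al2O3: 5.369% × 500.0 = 26.84 g
  TiO2: 28.77% × 500.0 = 143.8 g
  K2O: 0.7055% × 500.0 = 3.528 g
  Na2O: 14.02% × 500.0 = 70.10 g
  SrO: 5.124% × 500.0 = 25.62 g
Oxide-by-oxide audit on the weights just shown, under the basis named above (delivered sums recover each target given rounding of the digits):
  SiO2: 72.58·0.6011 + 187.4·0.9950 = 230.1 g (target 230.1 g)
  Al2O3: 72.58·0.2307 + 187.4·0.003000 + 9.577·0.9959 = 26.84 g (target 26.84 g)
  TiO2: 145.3·0.9899 = 143.8 g (target 143.8 g)
  K2O: 72.58·0.04860 = 3.527 g (target 3.528 g)
  Na2O: 72.58·0.1036 + 143.5·0.4360 = 70.09 g (target 70.10 g)
  SrO: 36.36·0.7046 = 25.62 g (target 25.62 g)
The glass-mass cross-check: net batch after ignition = 500.0 g (the Σ of target masses is 500.0 g; stated basis 500.0 g — differing by rounding only).
Summing the batch: Σ batch = 594.7 g; LOI removed, Σ of batch·LOI: 94.72 g; as yield: glass ÷ batch → 84.07%.

Revised batch per 500.0 g glass:
  nepheline syenite: 72.58 g
  quartz sand: 187.4 g
  sodium sulfate: 143.5 g
  strontium carbonate: 36.36 g
  rutile: 145.3 g
  calcined alumina: 9.577 g
Total batch = 594.7 g; LOI loss = 94.72 g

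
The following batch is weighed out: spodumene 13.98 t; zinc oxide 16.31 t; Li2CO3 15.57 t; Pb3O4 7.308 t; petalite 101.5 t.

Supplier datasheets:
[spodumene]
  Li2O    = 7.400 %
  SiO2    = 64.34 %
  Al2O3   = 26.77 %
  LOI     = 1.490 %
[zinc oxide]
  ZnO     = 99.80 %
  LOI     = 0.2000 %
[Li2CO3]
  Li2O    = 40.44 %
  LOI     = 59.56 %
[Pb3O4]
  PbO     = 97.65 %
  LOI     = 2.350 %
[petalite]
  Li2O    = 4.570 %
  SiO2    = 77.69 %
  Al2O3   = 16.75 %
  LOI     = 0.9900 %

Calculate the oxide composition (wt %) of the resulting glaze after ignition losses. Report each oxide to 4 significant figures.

Every computation runs at full precision at all times; in-progress results are shown with 4-significant-figure rounding as written — exactly one rounding goes into each reported result — derived quantities are re-derived at full float precision (net glass mass, yield, the totals, the five compositions, ignition loss) starting from the weights for 144.0 t of glass as set out in question or answer.
Oxide masses out of the charge:
  Li2O: 13.98·0.07400 + 15.57·0.4044 + 101.5·0.04570 = 11.97 t
  ZnO: 16.31·0.9980 = 16.28 t
  SiO2: 13.98·0.6434 + 101.5·0.7769 = 87.85 t
  Al2O3: 13.98·0.2677 + 101.5·0.1675 = 20.74 t
  PbO: 7.308·0.9765 = 7.136 t
LOI: 13.98·0.01490 + 16.31·0.002000 + 15.57·0.5956 + 7.308·0.02350 + 101.5·0.009900 = 10.69 t
The glass mass, total less LOI, = 154.7 − 10.69 = 144.0 t (consistent with Σ oxide mass)
each wt % is 100 × oxide ÷ glass

Glass mass = 144.0 t (batch 154.7 − LOI 10.69).
Composition: Li2O 8.314%, ZnO 11.31%, SiO2 61.02%, Al2O3 14.41%, PbO 4.957%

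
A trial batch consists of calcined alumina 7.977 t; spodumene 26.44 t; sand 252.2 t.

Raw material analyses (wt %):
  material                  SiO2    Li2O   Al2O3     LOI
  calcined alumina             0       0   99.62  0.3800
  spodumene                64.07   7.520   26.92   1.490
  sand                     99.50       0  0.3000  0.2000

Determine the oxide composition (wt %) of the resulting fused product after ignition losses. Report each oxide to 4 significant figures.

Glass mass = 285.7 t (batch 286.6 − LOI 0.9287).
Composition: SiO2 93.77%, Li2O 0.6960%, Al2O3 5.538%

Working values appear (rounded to four significant figures) in the working — all arithmetic maintains full precision through the solve; each reported value receives exactly one rounding; derived quantities are recomputed from the weighed amounts per 285.7 t of glass at full precision (glass mass, yield, ignition loss, the totals, the three compositions), as written in the problem or the answer.
Mass of each oxide from the mix:
  SiO2: 26.44·0.6407 + 252.2·0.9950 = 267.9 t
  Li2O: 26.44·0.07520 = 1.988 t
  Al2O3: 7.977·0.9962 + 26.44·0.2692 + 252.2·0.003000 = 15.82 t
LOI: 7.977·0.003800 + 26.44·0.01490 + 252.2·0.002000 = 0.9287 t
batch − LOI leaves glass = 286.6 − 0.9287 = 285.7 t (consistent with Σ oxide mass)
percent share: oxide ÷ glass, ×100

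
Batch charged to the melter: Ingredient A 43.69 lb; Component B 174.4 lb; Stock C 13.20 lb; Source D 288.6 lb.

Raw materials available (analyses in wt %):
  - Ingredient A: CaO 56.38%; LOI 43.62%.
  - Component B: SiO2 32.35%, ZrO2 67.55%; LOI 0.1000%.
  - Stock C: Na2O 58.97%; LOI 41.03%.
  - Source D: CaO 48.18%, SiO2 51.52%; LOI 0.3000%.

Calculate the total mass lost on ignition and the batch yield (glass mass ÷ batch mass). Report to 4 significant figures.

LOI loss = 25.51 lb; glass = 494.4 lb; yield = 95.09%

Values along the way are printed rounded off to 4 significant figures on the page; the whole derivation carries full float precision in all steps. Every reported value is rounded a single time. All derived quantities (the totals, LOI, net glass mass, the yield, four oxide percentages) are carried at exact precision from the batch weights on 494.4 lb of glass, as quoted within the problem or the answer.
Each material's LOI contribution:
  Ingredient A: 43.69 × 0.4362 = 19.06 lb
  Component B: 174.4 × 0.001000 = 0.1744 lb
  Stock C: 13.20 × 0.4103 = 5.416 lb
  Source D: 288.6 × 0.003000 = 0.8658 lb
Total LOI = 25.51 lb
Glass = batch − LOI = 519.9 − 25.51 = 494.4 lb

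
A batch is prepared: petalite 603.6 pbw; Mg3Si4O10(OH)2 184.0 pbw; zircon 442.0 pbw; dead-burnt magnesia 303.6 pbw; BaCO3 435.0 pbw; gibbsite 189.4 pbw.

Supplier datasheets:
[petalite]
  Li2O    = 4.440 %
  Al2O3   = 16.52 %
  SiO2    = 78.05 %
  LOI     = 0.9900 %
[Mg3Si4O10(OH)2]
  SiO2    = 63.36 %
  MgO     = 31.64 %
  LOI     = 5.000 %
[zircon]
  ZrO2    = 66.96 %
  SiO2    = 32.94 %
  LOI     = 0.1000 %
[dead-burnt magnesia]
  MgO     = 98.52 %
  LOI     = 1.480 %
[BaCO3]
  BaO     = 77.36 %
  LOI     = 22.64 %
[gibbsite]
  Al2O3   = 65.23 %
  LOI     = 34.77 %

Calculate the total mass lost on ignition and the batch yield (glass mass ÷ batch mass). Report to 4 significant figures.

In-progress results are printed (rounded to 4 significant figures) in the working — each numeric step keeps exact precision from first step to last — every reported number takes a single rounding — all derived quantities (net glass mass, ignition loss, six oxide percentages, the yield, the totals) are computed from the weighed amounts for 1973 pbw of glass at exact precision, as set out in question or answer.
Each material's LOI contribution:
  petalite: 603.6 × 0.009900 = 5.976 pbw
  Mg3Si4O10(OH)2: 184.0 × 0.05000 = 9.200 pbw
  zircon: 442.0 × 0.001000 = 0.4420 pbw
  dead-burnt magnesia: 303.6 × 0.01480 = 4.493 pbw
  BaCO3: 435.0 × 0.2264 = 98.48 pbw
  gibbsite: 189.4 × 0.3477 = 65.85 pbw
Total LOI = 184.4 pbw
Glass = batch − LOI = 2158 − 184.4 = 1973 pbw

LOI loss = 184.4 pbw; glass = 1973 pbw; yield = 91.45%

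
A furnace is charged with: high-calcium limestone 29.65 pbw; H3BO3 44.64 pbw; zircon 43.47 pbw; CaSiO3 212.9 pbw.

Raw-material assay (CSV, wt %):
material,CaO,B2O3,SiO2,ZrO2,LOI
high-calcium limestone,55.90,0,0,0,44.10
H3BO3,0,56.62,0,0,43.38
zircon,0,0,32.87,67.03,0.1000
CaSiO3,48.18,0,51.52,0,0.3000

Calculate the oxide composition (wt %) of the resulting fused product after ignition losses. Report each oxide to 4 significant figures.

Glass mass = 297.5 pbw (batch 330.7 − LOI 33.12).
Composition: CaO 40.05%, B2O3 8.495%, SiO2 41.67%, ZrO2 9.793%

All internal work runs at full float precision throughout — in-progress results are shown with 4-significant-figure rounding at each printed step; exactly one rounding is applied to every reported value — the derived quantities, including net glass mass, yield, LOI, totals, four oxide percentages, are carried from the batch weights for 297.5 pbw of glass in exact precision, as set out in problem or answer.
Oxide-by-oxide delivered mass:
  CaO: 29.65·0.5590 + 212.9·0.4818 = 119.1 pbw
  B2O3: 44.64·0.5662 = 25.28 pbw
  SiO2: 43.47·0.3287 + 212.9·0.5152 = 124.0 pbw
  ZrO2: 43.47·0.6703 = 29.14 pbw
LOI: 29.65·0.4410 + 44.64·0.4338 + 43.47·0.001000 + 212.9·0.003000 = 33.12 pbw
Net of LOI, the glass mass = 330.7 − 33.12 = 297.5 pbw (= the summed oxide contributions)
percent share: oxide ÷ glass, ×100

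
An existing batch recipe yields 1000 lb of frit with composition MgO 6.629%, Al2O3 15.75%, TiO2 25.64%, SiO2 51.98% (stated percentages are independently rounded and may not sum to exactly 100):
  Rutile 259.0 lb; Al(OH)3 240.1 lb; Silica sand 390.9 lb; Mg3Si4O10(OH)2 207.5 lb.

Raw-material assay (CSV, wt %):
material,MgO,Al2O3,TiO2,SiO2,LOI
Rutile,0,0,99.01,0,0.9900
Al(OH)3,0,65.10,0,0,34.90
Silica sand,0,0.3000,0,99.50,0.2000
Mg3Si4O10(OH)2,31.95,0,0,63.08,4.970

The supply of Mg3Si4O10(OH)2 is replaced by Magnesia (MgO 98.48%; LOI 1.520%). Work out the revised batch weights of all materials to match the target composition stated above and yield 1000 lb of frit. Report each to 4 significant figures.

The intermediate values are shown, rounded to 4 significant digits, across the worked steps — exact precision is carried all the way through; each reported value takes a single rounding; all derived quantities (the yield, net glass mass, totals, the four compositions, ignition loss) are recomputed from the weighed amounts at 1000 lb of glass in full precision precisely as stated by the problem or answer text.
Oxide-by-oxide targets in 1000 lb frit:
  MgO: 6.629% × 1000 = 66.29 lb
  Al2O3: 15.75% × 1000 = 157.5 lb
  TiO2: 25.64% × 1000 = 256.4 lb
  SiO2: 51.98% × 1000 = 519.8 lb
Sums-versus-targets review applying the batch weights above, versus the basis set out (summed amounts equal target values up to rounding of the answer):
  MgO: 67.31·0.9848 = 66.29 lb (target 66.29 lb)
  Al2O3: 239.5·0.6510 + 522.4·0.003000 = 157.5 lb (target 157.5 lb)
  TiO2: 259.0·0.9901 = 256.4 lb (target 256.4 lb)
  SiO2: 522.4·0.9950 = 519.8 lb (target 519.8 lb)
Mass balance on the glass: total charge less LOI = 1000 lb (oxide target masses add up to 1000 lb; stated basis 1000 lb — rounding explains the deltas).
Batch grand total — Σ batch = 1088 lb; LOI loss = Σ batch·LOI = 88.22 lb; yield: glass divided by total = 91.89%.

Revised batch per 1000 lb frit:
  Rutile: 259.0 lb
  Al(OH)3: 239.5 lb
  Silica sand: 522.4 lb
  Magnesia: 67.31 lb
Total batch = 1088 lb; LOI loss = 88.22 lb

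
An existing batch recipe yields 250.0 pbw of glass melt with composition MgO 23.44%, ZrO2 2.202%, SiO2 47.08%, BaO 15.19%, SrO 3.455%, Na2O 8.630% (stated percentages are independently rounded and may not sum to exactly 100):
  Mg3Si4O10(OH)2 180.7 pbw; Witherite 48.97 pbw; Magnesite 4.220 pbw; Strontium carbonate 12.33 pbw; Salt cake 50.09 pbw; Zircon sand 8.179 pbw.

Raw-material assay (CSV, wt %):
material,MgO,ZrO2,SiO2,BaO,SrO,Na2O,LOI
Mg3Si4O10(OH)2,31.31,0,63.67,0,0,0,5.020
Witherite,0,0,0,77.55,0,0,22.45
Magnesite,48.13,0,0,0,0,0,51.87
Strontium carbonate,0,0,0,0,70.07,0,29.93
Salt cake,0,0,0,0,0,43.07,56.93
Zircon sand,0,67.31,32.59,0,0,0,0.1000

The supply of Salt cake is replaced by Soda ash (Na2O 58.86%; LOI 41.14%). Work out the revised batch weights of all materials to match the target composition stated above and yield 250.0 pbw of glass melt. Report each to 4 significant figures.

In-progress results are printed rounded to 4 significant figures on the page — every computation holds full precision through every step; a single rounding finalizes each reported number; the derived quantities (the six compositions, LOI, yield, totals, glass mass) are recomputed from the batch weights for 250.0 pbw of glass at exact precision as they appear in either problem or answer.
Oxide-by-oxide targets in 250.0 pbw glass melt:
  MgO: 23.44% × 250.0 = 58.60 pbw
  ZrO2: 2.202% × 250.0 = 5.505 pbw
  SiO2: 47.08% × 250.0 = 117.7 pbw
  BaO: 15.19% × 250.0 = 37.98 pbw
  SrO: 3.455% × 250.0 = 8.638 pbw
  Na2O: 8.630% × 250.0 = 21.58 pbw
Sums-versus-targets review per the reported batch figures, relative to the basis at hand (every target is met by its sum modulo rounding of the values):
  MgO: 180.7·0.3131 + 4.220·0.4813 = 58.61 pbw (target 58.60 pbw)
  ZrO2: 8.179·0.6731 = 5.505 pbw (target 5.505 pbw)
  SiO2: 180.7·0.6367 + 8.179·0.3259 = 117.7 pbw (target 117.7 pbw)
  BaO: 48.97·0.7755 = 37.98 pbw (target 37.98 pbw)
  SrO: 12.33·0.7007 = 8.640 pbw (target 8.638 pbw)
  Na2O: 36.65·0.5886 = 21.57 pbw (target 21.58 pbw)
Consistency of the glass mass: the batch minus its LOI: 250.0 pbw (oxide target masses add up to 250.0 pbw; with the basis standing at 250.0 pbw — gaps are rounding artifacts).
Summing the batch: Σ batch = 291.0 pbw; ignition loss, Σ(batch × LOI) = 41.03 pbw; yield, glass over the total, = 85.90%.

Revised batch per 250.0 pbw glass melt:
  Mg3Si4O10(OH)2: 180.7 pbw
  Witherite: 48.97 pbw
  Magnesite: 4.220 pbw
  Strontium carbonate: 12.33 pbw
  Soda ash: 36.65 pbw
  Zircon sand: 8.179 pbw
Total batch = 291.0 pbw; LOI loss = 41.03 pbw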